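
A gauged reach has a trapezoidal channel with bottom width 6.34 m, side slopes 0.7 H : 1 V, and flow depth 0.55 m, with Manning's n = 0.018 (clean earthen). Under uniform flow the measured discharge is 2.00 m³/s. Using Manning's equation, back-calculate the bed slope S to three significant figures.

0.000251

A = (b + z·y)·y = (6.34 + 0.7×0.55)×0.55 = 3.699 m²
P = b + 2y√(1+z²) = 6.34 + 2×0.55×√(1+0.7²) = 7.683 m
R = A/P = 3.699/7.683 = 0.4814 m
S = (Q·n / (1·A·R^(2/3)))² = (2.00×0.018 / (1×3.699×0.6143))² = 0.0002511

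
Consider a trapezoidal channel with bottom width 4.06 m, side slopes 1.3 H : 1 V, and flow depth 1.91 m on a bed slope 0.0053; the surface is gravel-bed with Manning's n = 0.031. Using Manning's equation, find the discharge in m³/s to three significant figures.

A = (b + z·y)·y = (4.06 + 1.3×1.91)×1.91 = 12.50 m²
P = b + 2y√(1+z²) = 4.06 + 2×1.91×√(1+1.3²) = 10.33 m
R = A/P = 12.50/10.33 = 1.210 m
Q = (1/n)·A·R^(2/3)·S^(1/2) = (1/0.031) × 12.50 × 1.210^(2/3) × 0.0053^(1/2) = 33.33 m³/s

33.3 m³/s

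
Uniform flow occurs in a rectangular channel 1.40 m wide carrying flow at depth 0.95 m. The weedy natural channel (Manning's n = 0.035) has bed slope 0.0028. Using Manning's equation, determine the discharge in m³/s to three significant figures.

A = b·y = 1.40 × 0.95 = 1.330 m²
P = b + 2y = 1.40 + 2×0.95 = 3.300 m
R = A/P = 1.330/3.300 = 0.4030 m
Q = (1/n)·A·R^(2/3)·S^(1/2) = (1/0.035) × 1.330 × 0.4030^(2/3) × 0.0028^(1/2) = 1.097 m³/s

1.10 m³/s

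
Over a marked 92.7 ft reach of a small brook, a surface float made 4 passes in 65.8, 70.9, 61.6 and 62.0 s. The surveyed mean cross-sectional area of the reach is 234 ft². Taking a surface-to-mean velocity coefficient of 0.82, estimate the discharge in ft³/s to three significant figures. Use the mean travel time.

t̄ = (65.8 + 70.9 + 61.6 + 62.0) / 4 = 65.075 s
v_surface = L / t̄ = 92.7 / 65.075 = 1.425 ft/s
v_mean = 0.82 × 1.425 = 1.168 ft/s
Q = A × v_mean = 234 × 1.168 = 273.3 ft³/s

273 ft³/s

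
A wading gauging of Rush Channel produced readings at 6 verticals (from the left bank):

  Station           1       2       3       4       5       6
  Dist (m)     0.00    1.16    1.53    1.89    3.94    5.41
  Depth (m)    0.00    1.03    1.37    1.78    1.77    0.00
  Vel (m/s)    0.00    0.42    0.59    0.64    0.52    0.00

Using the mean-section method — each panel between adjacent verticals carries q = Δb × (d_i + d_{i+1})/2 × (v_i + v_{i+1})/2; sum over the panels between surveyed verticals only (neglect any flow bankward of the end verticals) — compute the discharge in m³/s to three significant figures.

Panel 1-2: Δb = 1.16 m, d̄ = (0.00+1.03)/2 = 0.515, v̄ = (0.00+0.42)/2 = 0.21 → q = 1.16×0.515×0.21 = 0.1255 m³/s
Panel 2-3: Δb = 0.37 m, d̄ = (1.03+1.37)/2 = 1.2, v̄ = (0.42+0.59)/2 = 0.505 → q = 0.37×1.2×0.505 = 0.2242 m³/s
Panel 3-4: Δb = 0.36 m, d̄ = (1.37+1.78)/2 = 1.575, v̄ = (0.59+0.64)/2 = 0.615 → q = 0.36×1.575×0.615 = 0.3487 m³/s
Panel 4-5: Δb = 2.05 m, d̄ = (1.78+1.77)/2 = 1.775, v̄ = (0.64+0.52)/2 = 0.58 → q = 2.05×1.775×0.58 = 2.110 m³/s
Panel 5-6: Δb = 1.47 m, d̄ = (1.77+0.00)/2 = 0.885, v̄ = (0.52+0.00)/2 = 0.26 → q = 1.47×0.885×0.26 = 0.3382 m³/s
Q = Σ q = 3.147 m³/s

3.15 m³/s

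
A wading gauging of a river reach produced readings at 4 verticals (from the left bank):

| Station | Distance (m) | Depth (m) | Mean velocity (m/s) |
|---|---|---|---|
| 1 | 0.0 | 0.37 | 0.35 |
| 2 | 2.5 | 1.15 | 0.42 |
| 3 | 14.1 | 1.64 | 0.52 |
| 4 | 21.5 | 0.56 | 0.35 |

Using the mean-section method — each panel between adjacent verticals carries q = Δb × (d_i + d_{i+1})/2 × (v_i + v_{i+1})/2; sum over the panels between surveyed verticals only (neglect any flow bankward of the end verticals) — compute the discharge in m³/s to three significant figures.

Panel 1-2: Δb = 2.5 m, d̄ = (0.37+1.15)/2 = 0.76, v̄ = (0.35+0.42)/2 = 0.385 → q = 2.5×0.76×0.385 = 0.7315 m³/s
Panel 2-3: Δb = 11.6 m, d̄ = (1.15+1.64)/2 = 1.395, v̄ = (0.42+0.52)/2 = 0.47 → q = 11.6×1.395×0.47 = 7.606 m³/s
Panel 3-4: Δb = 7.4 m, d̄ = (1.64+0.56)/2 = 1.1, v̄ = (0.52+0.35)/2 = 0.435 → q = 7.4×1.1×0.435 = 3.541 m³/s
Q = Σ q = 11.88 m³/s

11.9 m³/s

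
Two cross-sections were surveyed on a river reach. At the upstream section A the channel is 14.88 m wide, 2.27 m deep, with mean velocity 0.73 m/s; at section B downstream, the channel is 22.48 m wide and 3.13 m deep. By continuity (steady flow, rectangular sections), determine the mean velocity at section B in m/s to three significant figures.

0.350 m/s

Q = A₁V₁ = (14.88×2.27) × 0.73 = 24.66 m³/s
A₂ = 22.48 × 3.13 = 70.36 m²
V₂ = Q/A₂ = 24.66/70.36 = 0.3504 m/s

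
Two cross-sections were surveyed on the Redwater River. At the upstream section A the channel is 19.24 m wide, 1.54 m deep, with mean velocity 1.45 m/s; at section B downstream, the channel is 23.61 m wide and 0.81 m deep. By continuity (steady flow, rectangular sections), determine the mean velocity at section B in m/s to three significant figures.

2.25 m/s

Q = A₁V₁ = (19.24×1.54) × 1.45 = 42.96 m³/s
A₂ = 23.61 × 0.81 = 19.12 m²
V₂ = Q/A₂ = 42.96/19.12 = 2.247 m/s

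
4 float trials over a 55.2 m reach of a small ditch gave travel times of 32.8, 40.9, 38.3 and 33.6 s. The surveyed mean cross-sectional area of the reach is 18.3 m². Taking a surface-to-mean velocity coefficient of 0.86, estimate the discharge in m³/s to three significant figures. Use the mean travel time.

23.9 m³/s

t̄ = (32.8 + 40.9 + 38.3 + 33.6) / 4 = 36.4 s
v_surface = L / t̄ = 55.2 / 36.4 = 1.516 m/s
v_mean = 0.86 × 1.516 = 1.304 m/s
Q = A × v_mean = 18.3 × 1.304 = 23.87 m³/s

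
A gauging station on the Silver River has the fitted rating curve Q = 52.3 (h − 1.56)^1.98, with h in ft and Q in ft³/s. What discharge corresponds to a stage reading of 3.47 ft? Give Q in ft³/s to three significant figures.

Q = 52.3 × (3.47 − 1.56)^1.98 = 52.3 × 1.91^1.98 = 188.3 ft³/s

188 ft³/s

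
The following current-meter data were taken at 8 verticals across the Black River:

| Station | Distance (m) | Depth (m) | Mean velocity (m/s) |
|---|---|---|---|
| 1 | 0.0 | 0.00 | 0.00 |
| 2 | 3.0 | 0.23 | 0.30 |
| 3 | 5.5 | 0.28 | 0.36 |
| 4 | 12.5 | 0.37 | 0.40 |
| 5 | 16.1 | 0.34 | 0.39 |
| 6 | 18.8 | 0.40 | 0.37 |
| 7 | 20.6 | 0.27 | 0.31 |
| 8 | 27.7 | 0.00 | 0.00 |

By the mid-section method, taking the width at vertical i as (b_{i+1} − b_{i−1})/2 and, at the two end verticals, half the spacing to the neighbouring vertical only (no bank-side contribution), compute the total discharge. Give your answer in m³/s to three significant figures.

2.58 m³/s

w_2 = (5.5 − 0.0)/2 = 2.75 m; q_2 = 0.30 × 0.23 × 2.75 = 0.1898 m³/s
w_3 = (12.5 − 3.0)/2 = 4.75 m; q_3 = 0.36 × 0.28 × 4.75 = 0.4788 m³/s
w_4 = (16.1 − 5.5)/2 = 5.3 m; q_4 = 0.40 × 0.37 × 5.3 = 0.7844 m³/s
w_5 = (18.8 − 12.5)/2 = 3.15 m; q_5 = 0.39 × 0.34 × 3.15 = 0.4177 m³/s
w_6 = (20.6 − 16.1)/2 = 2.25 m; q_6 = 0.37 × 0.40 × 2.25 = 0.3330 m³/s
w_7 = (27.7 − 18.8)/2 = 4.45 m; q_7 = 0.31 × 0.27 × 4.45 = 0.3725 m³/s
Stations 1, 8 contribute zero (depth or velocity is 0).
Q = Σ qᵢ = 2.576 m³/s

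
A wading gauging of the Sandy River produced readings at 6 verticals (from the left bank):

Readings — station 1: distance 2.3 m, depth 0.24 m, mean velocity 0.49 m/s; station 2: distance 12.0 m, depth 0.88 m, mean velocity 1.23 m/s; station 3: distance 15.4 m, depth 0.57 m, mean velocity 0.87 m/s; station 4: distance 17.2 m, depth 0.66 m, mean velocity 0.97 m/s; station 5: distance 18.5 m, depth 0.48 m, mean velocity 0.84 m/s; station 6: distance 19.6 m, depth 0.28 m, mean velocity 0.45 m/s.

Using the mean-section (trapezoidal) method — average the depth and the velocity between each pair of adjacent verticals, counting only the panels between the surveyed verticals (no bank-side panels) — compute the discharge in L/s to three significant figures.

Panel 1-2: Δb = 9.7 m, d̄ = (0.24+0.88)/2 = 0.56, v̄ = (0.49+1.23)/2 = 0.86 → q = 9.7×0.56×0.86 = 4.672 m³/s
Panel 2-3: Δb = 3.4 m, d̄ = (0.88+0.57)/2 = 0.725, v̄ = (1.23+0.87)/2 = 1.05 → q = 3.4×0.725×1.05 = 2.588 m³/s
Panel 3-4: Δb = 1.8 m, d̄ = (0.57+0.66)/2 = 0.615, v̄ = (0.87+0.97)/2 = 0.92 → q = 1.8×0.615×0.92 = 1.018 m³/s
Panel 4-5: Δb = 1.3 m, d̄ = (0.66+0.48)/2 = 0.57, v̄ = (0.97+0.84)/2 = 0.905 → q = 1.3×0.57×0.905 = 0.6706 m³/s
Panel 5-6: Δb = 1.1 m, d̄ = (0.48+0.28)/2 = 0.38, v̄ = (0.84+0.45)/2 = 0.645 → q = 1.1×0.38×0.645 = 0.2696 m³/s
Q = Σ q = 9.218 m³/s
= 9.218 × 1000 = 9218 L/s

9220 L/s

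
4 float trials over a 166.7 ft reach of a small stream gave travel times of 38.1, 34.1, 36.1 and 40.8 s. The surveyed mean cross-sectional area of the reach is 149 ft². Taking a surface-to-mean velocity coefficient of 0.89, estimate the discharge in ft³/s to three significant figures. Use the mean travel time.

593 ft³/s

t̄ = (38.1 + 34.1 + 36.1 + 40.8) / 4 = 37.275 s
v_surface = L / t̄ = 166.7 / 37.275 = 4.472 ft/s
v_mean = 0.89 × 4.472 = 3.980 ft/s
Q = A × v_mean = 149 × 3.980 = 593.1 ft³/s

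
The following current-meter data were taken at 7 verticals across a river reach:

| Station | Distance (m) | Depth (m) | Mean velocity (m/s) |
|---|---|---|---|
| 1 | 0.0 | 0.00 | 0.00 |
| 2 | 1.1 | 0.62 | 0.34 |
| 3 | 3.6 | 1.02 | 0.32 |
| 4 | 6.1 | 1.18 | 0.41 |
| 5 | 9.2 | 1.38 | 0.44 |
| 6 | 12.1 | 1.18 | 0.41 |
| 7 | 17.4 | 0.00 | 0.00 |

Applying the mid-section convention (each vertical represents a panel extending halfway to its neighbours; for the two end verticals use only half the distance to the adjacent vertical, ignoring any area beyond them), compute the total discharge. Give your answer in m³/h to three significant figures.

w_2 = (3.6 − 0.0)/2 = 1.8 m; q_2 = 0.34 × 0.62 × 1.8 = 0.3794 m³/s
w_3 = (6.1 − 1.1)/2 = 2.5 m; q_3 = 0.32 × 1.02 × 2.5 = 0.8160 m³/s
w_4 = (9.2 − 3.6)/2 = 2.8 m; q_4 = 0.41 × 1.18 × 2.8 = 1.355 m³/s
w_5 = (12.1 − 6.1)/2 = 3 m; q_5 = 0.44 × 1.38 × 3 = 1.822 m³/s
w_6 = (17.4 − 9.2)/2 = 4.1 m; q_6 = 0.41 × 1.18 × 4.1 = 1.984 m³/s
Stations 1, 7 contribute zero (depth or velocity is 0).
Q = Σ qᵢ = 6.355 m³/s
= 6.355 × 3600 = 22880 m³/h

22900 m³/h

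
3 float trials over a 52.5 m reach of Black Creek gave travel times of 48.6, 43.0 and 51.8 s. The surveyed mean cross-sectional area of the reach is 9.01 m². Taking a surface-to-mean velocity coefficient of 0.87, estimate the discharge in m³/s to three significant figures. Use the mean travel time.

8.61 m³/s

t̄ = (48.6 + 43.0 + 51.8) / 3 = 47.8 s
v_surface = L / t̄ = 52.5 / 47.8 = 1.098 m/s
v_mean = 0.87 × 1.098 = 0.9555 m/s
Q = A × v_mean = 9.01 × 0.9555 = 8.609 m³/s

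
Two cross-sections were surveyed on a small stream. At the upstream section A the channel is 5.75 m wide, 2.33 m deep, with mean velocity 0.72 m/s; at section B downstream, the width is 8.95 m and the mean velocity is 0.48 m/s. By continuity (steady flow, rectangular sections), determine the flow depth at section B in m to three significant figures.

2.25 m

Q = A₁V₁ = (5.75×2.33) × 0.72 = 9.646 m³/s
d₂ = Q/(b₂ V₂) = 9.646/(8.95×0.48) = 2.245 m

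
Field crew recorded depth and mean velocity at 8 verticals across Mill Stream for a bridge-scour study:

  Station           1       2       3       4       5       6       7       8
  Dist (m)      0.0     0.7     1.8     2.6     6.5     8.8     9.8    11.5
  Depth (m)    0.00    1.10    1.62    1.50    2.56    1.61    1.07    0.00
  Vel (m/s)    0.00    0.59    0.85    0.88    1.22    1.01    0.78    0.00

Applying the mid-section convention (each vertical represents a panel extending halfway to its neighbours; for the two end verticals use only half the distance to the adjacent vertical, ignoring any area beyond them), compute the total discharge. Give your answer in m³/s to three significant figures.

18.5 m³/s

w_2 = (1.8 − 0.0)/2 = 0.9 m; q_2 = 0.59 × 1.10 × 0.9 = 0.5841 m³/s
w_3 = (2.6 − 0.7)/2 = 0.95 m; q_3 = 0.85 × 1.62 × 0.95 = 1.308 m³/s
w_4 = (6.5 − 1.8)/2 = 2.35 m; q_4 = 0.88 × 1.50 × 2.35 = 3.102 m³/s
w_5 = (8.8 − 2.6)/2 = 3.1 m; q_5 = 1.22 × 2.56 × 3.1 = 9.682 m³/s
w_6 = (9.8 − 6.5)/2 = 1.65 m; q_6 = 1.01 × 1.61 × 1.65 = 2.683 m³/s
w_7 = (11.5 − 8.8)/2 = 1.35 m; q_7 = 0.78 × 1.07 × 1.35 = 1.127 m³/s
Stations 1, 8 contribute zero (depth or velocity is 0).
Q = Σ qᵢ = 18.49 m³/s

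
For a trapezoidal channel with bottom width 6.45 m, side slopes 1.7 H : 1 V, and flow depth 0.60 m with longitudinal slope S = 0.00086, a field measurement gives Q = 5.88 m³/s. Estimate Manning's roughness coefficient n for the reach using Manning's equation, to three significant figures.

A = (b + z·y)·y = (6.45 + 1.7×0.60)×0.60 = 4.482 m²
P = b + 2y√(1+z²) = 6.45 + 2×0.60×√(1+1.7²) = 8.817 m
R = A/P = 4.482/8.817 = 0.5083 m
n = (1/Q)·A·R^(2/3)·S^(1/2) = (1/5.88) × 4.482 × 0.6370 × 0.02933 = 0.01424

0.0142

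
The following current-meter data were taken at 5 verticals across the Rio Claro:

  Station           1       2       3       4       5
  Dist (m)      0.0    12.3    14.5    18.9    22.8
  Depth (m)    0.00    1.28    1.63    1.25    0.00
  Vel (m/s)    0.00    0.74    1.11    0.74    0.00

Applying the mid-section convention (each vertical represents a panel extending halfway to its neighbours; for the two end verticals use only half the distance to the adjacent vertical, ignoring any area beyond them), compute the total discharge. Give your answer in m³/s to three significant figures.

w_2 = (14.5 − 0.0)/2 = 7.25 m; q_2 = 0.74 × 1.28 × 7.25 = 6.867 m³/s
w_3 = (18.9 − 12.3)/2 = 3.3 m; q_3 = 1.11 × 1.63 × 3.3 = 5.971 m³/s
w_4 = (22.8 − 14.5)/2 = 4.15 m; q_4 = 0.74 × 1.25 × 4.15 = 3.839 m³/s
Stations 1, 5 contribute zero (depth or velocity is 0).
Q = Σ qᵢ = 16.68 m³/s

16.7 m³/s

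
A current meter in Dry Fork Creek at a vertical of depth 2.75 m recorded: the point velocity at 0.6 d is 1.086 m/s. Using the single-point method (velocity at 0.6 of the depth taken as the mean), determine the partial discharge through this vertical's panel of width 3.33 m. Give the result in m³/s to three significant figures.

v̄ = v₀.₆ = 1.086 m/s
q = v̄ × d × w = 1.086 × 2.75 × 3.33 = 9.945 m³/s

9.95 m³/s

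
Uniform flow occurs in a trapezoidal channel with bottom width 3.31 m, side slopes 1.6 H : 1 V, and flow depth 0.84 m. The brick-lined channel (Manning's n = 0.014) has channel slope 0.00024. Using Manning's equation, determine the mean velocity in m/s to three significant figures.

0.790 m/s

A = (b + z·y)·y = (3.31 + 1.6×0.84)×0.84 = 3.909 m²
P = b + 2y√(1+z²) = 3.31 + 2×0.84×√(1+1.6²) = 6.480 m
R = A/P = 3.909/6.480 = 0.6033 m
Q = (1/n)·A·R^(2/3)·S^(1/2) = (1/0.014) × 3.909 × 0.6033^(2/3) × 0.00024^(1/2) = 3.089 m³/s
V = Q/A = 3.089/3.909 = 0.7901 m/s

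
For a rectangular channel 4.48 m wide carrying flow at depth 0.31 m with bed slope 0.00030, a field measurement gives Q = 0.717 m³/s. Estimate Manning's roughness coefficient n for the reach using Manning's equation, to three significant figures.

0.0141

A = b·y = 4.48 × 0.31 = 1.389 m²
P = b + 2y = 4.48 + 2×0.31 = 5.100 m
R = A/P = 1.389/5.100 = 0.2723 m
n = (1/Q)·A·R^(2/3)·S^(1/2) = (1/0.717) × 1.389 × 0.4201 × 0.01732 = 0.01409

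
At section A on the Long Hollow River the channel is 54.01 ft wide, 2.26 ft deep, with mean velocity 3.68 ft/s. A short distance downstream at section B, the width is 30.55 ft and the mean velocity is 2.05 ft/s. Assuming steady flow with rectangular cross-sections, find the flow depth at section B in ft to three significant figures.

7.17 ft

Q = A₁V₁ = (54.01×2.26) × 3.68 = 449.2 ft³/s
d₂ = Q/(b₂ V₂) = 449.2/(30.55×2.05) = 7.172 ft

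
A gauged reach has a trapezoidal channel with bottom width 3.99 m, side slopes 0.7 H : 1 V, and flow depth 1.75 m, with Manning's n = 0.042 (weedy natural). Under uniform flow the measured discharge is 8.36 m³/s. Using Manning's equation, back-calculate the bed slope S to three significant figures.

0.00130

A = (b + z·y)·y = (3.99 + 0.7×1.75)×1.75 = 9.126 m²
P = b + 2y√(1+z²) = 3.99 + 2×1.75×√(1+0.7²) = 8.262 m
R = A/P = 9.126/8.262 = 1.105 m
S = (Q·n / (1·A·R^(2/3)))² = (8.36×0.042 / (1×9.126×1.069))² = 0.001296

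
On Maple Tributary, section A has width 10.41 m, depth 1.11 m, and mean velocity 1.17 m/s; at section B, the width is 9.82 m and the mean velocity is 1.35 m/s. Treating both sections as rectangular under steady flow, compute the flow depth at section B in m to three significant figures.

Q = A₁V₁ = (10.41×1.11) × 1.17 = 13.52 m³/s
d₂ = Q/(b₂ V₂) = 13.52/(9.82×1.35) = 1.020 m

1.02 m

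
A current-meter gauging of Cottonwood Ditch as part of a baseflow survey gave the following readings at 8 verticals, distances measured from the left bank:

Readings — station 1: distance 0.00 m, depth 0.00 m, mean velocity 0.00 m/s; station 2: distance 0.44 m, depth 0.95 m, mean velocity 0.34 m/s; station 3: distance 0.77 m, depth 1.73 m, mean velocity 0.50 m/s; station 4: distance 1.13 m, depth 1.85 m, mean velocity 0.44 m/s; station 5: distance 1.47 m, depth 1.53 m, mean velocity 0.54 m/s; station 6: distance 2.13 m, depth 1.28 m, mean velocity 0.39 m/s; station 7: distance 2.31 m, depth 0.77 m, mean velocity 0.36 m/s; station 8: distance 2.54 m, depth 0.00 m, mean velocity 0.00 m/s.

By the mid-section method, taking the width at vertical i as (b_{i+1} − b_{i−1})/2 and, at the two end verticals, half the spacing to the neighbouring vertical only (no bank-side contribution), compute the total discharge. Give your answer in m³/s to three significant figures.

1.39 m³/s

w_2 = (0.77 − 0.00)/2 = 0.385 m; q_2 = 0.34 × 0.95 × 0.385 = 0.1244 m³/s
w_3 = (1.13 − 0.44)/2 = 0.345 m; q_3 = 0.50 × 1.73 × 0.345 = 0.2984 m³/s
w_4 = (1.47 − 0.77)/2 = 0.35 m; q_4 = 0.44 × 1.85 × 0.35 = 0.2849 m³/s
w_5 = (2.13 − 1.13)/2 = 0.5 m; q_5 = 0.54 × 1.53 × 0.5 = 0.4131 m³/s
w_6 = (2.31 − 1.47)/2 = 0.42 m; q_6 = 0.39 × 1.28 × 0.42 = 0.2097 m³/s
w_7 = (2.54 − 2.13)/2 = 0.205 m; q_7 = 0.36 × 0.77 × 0.205 = 0.05683 m³/s
Stations 1, 8 contribute zero (depth or velocity is 0).
Q = Σ qᵢ = 1.387 m³/s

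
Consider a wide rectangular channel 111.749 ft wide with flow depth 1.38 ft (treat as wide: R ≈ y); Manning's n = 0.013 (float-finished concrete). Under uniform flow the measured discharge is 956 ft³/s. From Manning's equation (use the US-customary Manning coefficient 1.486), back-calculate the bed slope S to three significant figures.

0.00191

A = b·y = 111.749 × 1.38 = 154.2 ft²
Wide channel: R ≈ y = 1.38 ft
S = (Q·n / (1.486·A·R^(2/3)))² = (956×0.013 / (1.486×154.2×1.240))² = 0.001914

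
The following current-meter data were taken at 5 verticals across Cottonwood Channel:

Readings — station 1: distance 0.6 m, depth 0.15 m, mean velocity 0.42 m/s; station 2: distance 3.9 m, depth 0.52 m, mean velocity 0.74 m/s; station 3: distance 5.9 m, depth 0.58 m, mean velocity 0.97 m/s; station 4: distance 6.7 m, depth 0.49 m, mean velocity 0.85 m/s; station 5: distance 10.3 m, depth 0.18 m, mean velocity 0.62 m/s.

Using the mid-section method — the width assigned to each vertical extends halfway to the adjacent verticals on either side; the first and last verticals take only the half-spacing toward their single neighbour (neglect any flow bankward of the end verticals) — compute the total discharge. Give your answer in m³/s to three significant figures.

3.03 m³/s

w_1 = (3.9 − 0.6)/2 = 1.65 m; q_1 = 0.42 × 0.15 × 1.65 = 0.1040 m³/s
w_2 = (5.9 − 0.6)/2 = 2.65 m; q_2 = 0.74 × 0.52 × 2.65 = 1.020 m³/s
w_3 = (6.7 − 3.9)/2 = 1.4 m; q_3 = 0.97 × 0.58 × 1.4 = 0.7876 m³/s
w_4 = (10.3 − 5.9)/2 = 2.2 m; q_4 = 0.85 × 0.49 × 2.2 = 0.9163 m³/s
w_5 = (10.3 − 6.7)/2 = 1.8 m; q_5 = 0.62 × 0.18 × 1.8 = 0.2009 m³/s
Q = Σ qᵢ = 3.028 m³/s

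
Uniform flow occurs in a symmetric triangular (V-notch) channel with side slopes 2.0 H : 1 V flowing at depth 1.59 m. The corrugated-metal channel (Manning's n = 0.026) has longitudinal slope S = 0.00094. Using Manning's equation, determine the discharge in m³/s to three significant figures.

A = z·y² = 2.0×1.59² = 5.056 m²
P = 2y√(1+z²) = 2×1.59×√(1+2.0²) = 7.111 m
R = A/P = 5.056/7.111 = 0.7111 m
Q = (1/n)·A·R^(2/3)·S^(1/2) = (1/0.026) × 5.056 × 0.7111^(2/3) × 0.00094^(1/2) = 4.750 m³/s

4.75 m³/s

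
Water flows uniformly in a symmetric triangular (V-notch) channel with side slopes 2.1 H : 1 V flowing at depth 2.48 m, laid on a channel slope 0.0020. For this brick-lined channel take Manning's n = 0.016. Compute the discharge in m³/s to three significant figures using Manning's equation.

A = z·y² = 2.1×2.48² = 12.92 m²
P = 2y√(1+z²) = 2×2.48×√(1+2.1²) = 11.54 m
R = A/P = 12.92/11.54 = 1.120 m
Q = (1/n)·A·R^(2/3)·S^(1/2) = (1/0.016) × 12.92 × 1.120^(2/3) × 0.0020^(1/2) = 38.92 m³/s

38.9 m³/s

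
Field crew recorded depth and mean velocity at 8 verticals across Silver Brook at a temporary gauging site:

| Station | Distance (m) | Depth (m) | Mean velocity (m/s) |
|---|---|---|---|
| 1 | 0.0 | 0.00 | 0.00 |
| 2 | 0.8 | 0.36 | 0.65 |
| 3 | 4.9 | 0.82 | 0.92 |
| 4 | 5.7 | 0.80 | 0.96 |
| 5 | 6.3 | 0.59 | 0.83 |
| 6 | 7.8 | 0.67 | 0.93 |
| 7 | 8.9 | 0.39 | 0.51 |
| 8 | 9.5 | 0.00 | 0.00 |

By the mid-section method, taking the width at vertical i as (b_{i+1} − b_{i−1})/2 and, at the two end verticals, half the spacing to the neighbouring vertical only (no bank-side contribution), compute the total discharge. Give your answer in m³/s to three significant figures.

w_2 = (4.9 − 0.0)/2 = 2.45 m; q_2 = 0.65 × 0.36 × 2.45 = 0.5733 m³/s
w_3 = (5.7 − 0.8)/2 = 2.45 m; q_3 = 0.92 × 0.82 × 2.45 = 1.848 m³/s
w_4 = (6.3 − 4.9)/2 = 0.7 m; q_4 = 0.96 × 0.80 × 0.7 = 0.5376 m³/s
w_5 = (7.8 − 5.7)/2 = 1.05 m; q_5 = 0.83 × 0.59 × 1.05 = 0.5142 m³/s
w_6 = (8.9 − 6.3)/2 = 1.3 m; q_6 = 0.93 × 0.67 × 1.3 = 0.8100 m³/s
w_7 = (9.5 − 7.8)/2 = 0.85 m; q_7 = 0.51 × 0.39 × 0.85 = 0.1691 m³/s
Stations 1, 8 contribute zero (depth or velocity is 0).
Q = Σ qᵢ = 4.452 m³/s

4.45 m³/s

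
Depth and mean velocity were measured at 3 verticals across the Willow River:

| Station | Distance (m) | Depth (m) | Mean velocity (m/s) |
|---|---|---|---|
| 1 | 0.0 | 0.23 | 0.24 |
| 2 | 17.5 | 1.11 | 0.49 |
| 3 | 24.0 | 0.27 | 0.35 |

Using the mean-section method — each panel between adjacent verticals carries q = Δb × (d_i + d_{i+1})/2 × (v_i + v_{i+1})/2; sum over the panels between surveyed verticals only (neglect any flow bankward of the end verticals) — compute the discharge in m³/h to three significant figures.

22200 m³/h

Panel 1-2: Δb = 17.5 m, d̄ = (0.23+1.11)/2 = 0.67, v̄ = (0.24+0.49)/2 = 0.365 → q = 17.5×0.67×0.365 = 4.280 m³/s
Panel 2-3: Δb = 6.5 m, d̄ = (1.11+0.27)/2 = 0.69, v̄ = (0.49+0.35)/2 = 0.42 → q = 6.5×0.69×0.42 = 1.884 m³/s
Q = Σ q = 6.163 m³/s
= 6.163 × 3600 = 22190 m³/h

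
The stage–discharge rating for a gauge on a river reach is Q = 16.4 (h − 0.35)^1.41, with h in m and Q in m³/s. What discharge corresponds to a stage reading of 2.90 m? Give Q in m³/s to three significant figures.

Q = 16.4 × (2.90 − 0.35)^1.41 = 16.4 × 2.55^1.41 = 61.39 m³/s

61.4 m³/s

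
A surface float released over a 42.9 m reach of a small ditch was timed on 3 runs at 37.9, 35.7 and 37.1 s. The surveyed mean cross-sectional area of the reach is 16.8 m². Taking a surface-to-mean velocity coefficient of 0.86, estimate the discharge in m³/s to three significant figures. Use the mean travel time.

16.8 m³/s

t̄ = (37.9 + 35.7 + 37.1) / 3 = 36.9 s
v_surface = L / t̄ = 42.9 / 36.9 = 1.163 m/s
v_mean = 0.86 × 1.163 = 0.9998 m/s
Q = A × v_mean = 16.8 × 0.9998 = 16.80 m³/s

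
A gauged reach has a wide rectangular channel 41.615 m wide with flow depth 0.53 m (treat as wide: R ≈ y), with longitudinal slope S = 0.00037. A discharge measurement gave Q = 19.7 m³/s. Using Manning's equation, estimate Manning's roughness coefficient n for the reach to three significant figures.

0.0141

A = b·y = 41.615 × 0.53 = 22.06 m²
Wide channel: R ≈ y = 0.53 m
n = (1/Q)·A·R^(2/3)·S^(1/2) = (1/19.7) × 22.06 × 0.6549 × 0.01924 = 0.01410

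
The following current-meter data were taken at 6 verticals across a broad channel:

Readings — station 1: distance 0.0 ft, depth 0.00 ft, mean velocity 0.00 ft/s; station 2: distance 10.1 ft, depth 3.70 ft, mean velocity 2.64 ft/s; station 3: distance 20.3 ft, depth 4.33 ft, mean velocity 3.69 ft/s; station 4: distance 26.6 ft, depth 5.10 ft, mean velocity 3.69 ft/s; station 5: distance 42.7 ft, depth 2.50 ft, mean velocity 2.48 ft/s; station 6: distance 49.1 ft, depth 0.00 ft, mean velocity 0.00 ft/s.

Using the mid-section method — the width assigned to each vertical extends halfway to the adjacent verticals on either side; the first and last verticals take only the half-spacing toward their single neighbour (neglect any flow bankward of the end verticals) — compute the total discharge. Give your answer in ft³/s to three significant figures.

w_2 = (20.3 − 0.0)/2 = 10.15 ft; q_2 = 2.64 × 3.70 × 10.15 = 99.15 ft³/s
w_3 = (26.6 − 10.1)/2 = 8.25 ft; q_3 = 3.69 × 4.33 × 8.25 = 131.8 ft³/s
w_4 = (42.7 − 20.3)/2 = 11.2 ft; q_4 = 3.69 × 5.10 × 11.2 = 210.8 ft³/s
w_5 = (49.1 − 26.6)/2 = 11.25 ft; q_5 = 2.48 × 2.50 × 11.25 = 69.75 ft³/s
Stations 1, 6 contribute zero (depth or velocity is 0).
Q = Σ qᵢ = 511.5 ft³/s

511 ft³/s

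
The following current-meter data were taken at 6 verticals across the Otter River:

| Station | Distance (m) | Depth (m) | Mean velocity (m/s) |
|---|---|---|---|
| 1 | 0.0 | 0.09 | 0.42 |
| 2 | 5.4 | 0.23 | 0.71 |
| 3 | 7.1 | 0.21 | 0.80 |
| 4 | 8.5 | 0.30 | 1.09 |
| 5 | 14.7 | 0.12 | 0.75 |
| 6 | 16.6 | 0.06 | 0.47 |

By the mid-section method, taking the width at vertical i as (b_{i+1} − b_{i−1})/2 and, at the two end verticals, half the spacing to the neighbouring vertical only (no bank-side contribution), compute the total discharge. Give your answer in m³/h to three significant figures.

w_1 = (5.4 − 0.0)/2 = 2.7 m; q_1 = 0.42 × 0.09 × 2.7 = 0.1021 m³/s
w_2 = (7.1 − 0.0)/2 = 3.55 m; q_2 = 0.71 × 0.23 × 3.55 = 0.5797 m³/s
w_3 = (8.5 − 5.4)/2 = 1.55 m; q_3 = 0.80 × 0.21 × 1.55 = 0.2604 m³/s
w_4 = (14.7 − 7.1)/2 = 3.8 m; q_4 = 1.09 × 0.30 × 3.8 = 1.243 m³/s
w_5 = (16.6 − 8.5)/2 = 4.05 m; q_5 = 0.75 × 0.12 × 4.05 = 0.3645 m³/s
w_6 = (16.6 − 14.7)/2 = 0.95 m; q_6 = 0.47 × 0.06 × 0.95 = 0.02679 m³/s
Q = Σ qᵢ = 2.576 m³/s
= 2.576 × 3600 = 9274 m³/h

9270 m³/h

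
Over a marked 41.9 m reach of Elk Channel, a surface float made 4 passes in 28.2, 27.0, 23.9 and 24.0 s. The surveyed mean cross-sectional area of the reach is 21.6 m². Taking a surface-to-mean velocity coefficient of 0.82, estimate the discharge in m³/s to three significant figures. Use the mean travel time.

t̄ = (28.2 + 27.0 + 23.9 + 24.0) / 4 = 25.775 s
v_surface = L / t̄ = 41.9 / 25.775 = 1.626 m/s
v_mean = 0.82 × 1.626 = 1.333 m/s
Q = A × v_mean = 21.6 × 1.333 = 28.79 m³/s

28.8 m³/s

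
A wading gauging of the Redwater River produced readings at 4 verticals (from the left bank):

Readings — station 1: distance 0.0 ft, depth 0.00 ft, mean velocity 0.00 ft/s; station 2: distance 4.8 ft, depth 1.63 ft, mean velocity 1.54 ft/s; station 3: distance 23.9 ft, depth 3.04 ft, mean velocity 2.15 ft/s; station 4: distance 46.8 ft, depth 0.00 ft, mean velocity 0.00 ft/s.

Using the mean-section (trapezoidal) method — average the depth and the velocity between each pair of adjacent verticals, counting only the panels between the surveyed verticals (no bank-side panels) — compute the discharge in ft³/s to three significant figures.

Panel 1-2: Δb = 4.8 ft, d̄ = (0.00+1.63)/2 = 0.815, v̄ = (0.00+1.54)/2 = 0.77 → q = 4.8×0.815×0.77 = 3.012 ft³/s
Panel 2-3: Δb = 19.1 ft, d̄ = (1.63+3.04)/2 = 2.335, v̄ = (1.54+2.15)/2 = 1.845 → q = 19.1×2.335×1.845 = 82.28 ft³/s
Panel 3-4: Δb = 22.9 ft, d̄ = (3.04+0.00)/2 = 1.52, v̄ = (2.15+0.00)/2 = 1.075 → q = 22.9×1.52×1.075 = 37.42 ft³/s
Q = Σ q = 122.7 ft³/s

123 ft³/s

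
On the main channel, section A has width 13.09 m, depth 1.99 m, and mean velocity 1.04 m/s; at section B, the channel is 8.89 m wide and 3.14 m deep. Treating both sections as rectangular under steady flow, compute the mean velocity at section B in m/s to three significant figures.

Q = A₁V₁ = (13.09×1.99) × 1.04 = 27.09 m³/s
A₂ = 8.89 × 3.14 = 27.91 m²
V₂ = Q/A₂ = 27.09/27.91 = 0.9705 m/s

0.970 m/s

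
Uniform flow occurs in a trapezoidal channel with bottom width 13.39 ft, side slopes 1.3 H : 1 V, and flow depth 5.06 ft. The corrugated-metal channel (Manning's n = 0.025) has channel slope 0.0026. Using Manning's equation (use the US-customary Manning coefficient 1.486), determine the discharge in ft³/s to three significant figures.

A = (b + z·y)·y = (13.39 + 1.3×5.06)×5.06 = 101.0 ft²
P = b + 2y√(1+z²) = 13.39 + 2×5.06×√(1+1.3²) = 29.99 ft
R = A/P = 101.0/29.99 = 3.369 ft
Q = (1.486/n)·A·R^(2/3)·S^(1/2) = (1.486/0.025) × 101.0 × 3.369^(2/3) × 0.0026^(1/2) = 688.2 ft³/s

688 ft³/s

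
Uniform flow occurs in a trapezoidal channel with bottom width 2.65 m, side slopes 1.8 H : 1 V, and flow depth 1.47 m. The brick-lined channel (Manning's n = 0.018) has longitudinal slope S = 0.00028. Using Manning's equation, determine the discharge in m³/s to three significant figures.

6.72 m³/s

A = (b + z·y)·y = (2.65 + 1.8×1.47)×1.47 = 7.785 m²
P = b + 2y√(1+z²) = 2.65 + 2×1.47×√(1+1.8²) = 8.704 m
R = A/P = 7.785/8.704 = 0.8944 m
Q = (1/n)·A·R^(2/3)·S^(1/2) = (1/0.018) × 7.785 × 0.8944^(2/3) × 0.00028^(1/2) = 6.719 m³/s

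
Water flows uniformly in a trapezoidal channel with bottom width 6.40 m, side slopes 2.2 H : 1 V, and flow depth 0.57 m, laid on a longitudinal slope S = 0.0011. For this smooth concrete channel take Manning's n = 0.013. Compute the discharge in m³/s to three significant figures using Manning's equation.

6.79 m³/s

A = (b + z·y)·y = (6.40 + 2.2×0.57)×0.57 = 4.363 m²
P = b + 2y√(1+z²) = 6.40 + 2×0.57×√(1+2.2²) = 9.155 m
R = A/P = 4.363/9.155 = 0.4765 m
Q = (1/n)·A·R^(2/3)·S^(1/2) = (1/0.013) × 4.363 × 0.4765^(2/3) × 0.0011^(1/2) = 6.791 m³/s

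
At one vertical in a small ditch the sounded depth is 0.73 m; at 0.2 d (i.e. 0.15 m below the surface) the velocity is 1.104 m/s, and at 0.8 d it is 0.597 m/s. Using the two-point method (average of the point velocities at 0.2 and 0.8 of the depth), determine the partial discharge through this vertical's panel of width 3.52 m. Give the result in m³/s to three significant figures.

2.19 m³/s

v̄ = (1.104 + 0.597) / 2 = 0.8505 m/s
q = v̄ × d × w = 0.8505 × 0.73 × 3.52 = 2.185 m³/s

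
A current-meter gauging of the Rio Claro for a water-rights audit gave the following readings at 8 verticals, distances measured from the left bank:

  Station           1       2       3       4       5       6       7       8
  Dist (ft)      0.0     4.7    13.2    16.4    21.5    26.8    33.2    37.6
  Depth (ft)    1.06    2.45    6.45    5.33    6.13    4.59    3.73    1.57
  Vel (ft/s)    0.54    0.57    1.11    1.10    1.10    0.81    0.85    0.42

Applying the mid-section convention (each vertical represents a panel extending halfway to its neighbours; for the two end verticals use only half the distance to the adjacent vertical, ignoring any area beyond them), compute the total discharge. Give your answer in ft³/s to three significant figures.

152 ft³/s

w_1 = (4.7 − 0.0)/2 = 2.35 ft; q_1 = 0.54 × 1.06 × 2.35 = 1.345 ft³/s
w_2 = (13.2 − 0.0)/2 = 6.6 ft; q_2 = 0.57 × 2.45 × 6.6 = 9.217 ft³/s
w_3 = (16.4 − 4.7)/2 = 5.85 ft; q_3 = 1.11 × 6.45 × 5.85 = 41.88 ft³/s
w_4 = (21.5 − 13.2)/2 = 4.15 ft; q_4 = 1.10 × 5.33 × 4.15 = 24.33 ft³/s
w_5 = (26.8 − 16.4)/2 = 5.2 ft; q_5 = 1.10 × 6.13 × 5.2 = 35.06 ft³/s
w_6 = (33.2 − 21.5)/2 = 5.85 ft; q_6 = 0.81 × 4.59 × 5.85 = 21.75 ft³/s
w_7 = (37.6 − 26.8)/2 = 5.4 ft; q_7 = 0.85 × 3.73 × 5.4 = 17.12 ft³/s
w_8 = (37.6 − 33.2)/2 = 2.2 ft; q_8 = 0.42 × 1.57 × 2.2 = 1.451 ft³/s
Q = Σ qᵢ = 152.2 ft³/s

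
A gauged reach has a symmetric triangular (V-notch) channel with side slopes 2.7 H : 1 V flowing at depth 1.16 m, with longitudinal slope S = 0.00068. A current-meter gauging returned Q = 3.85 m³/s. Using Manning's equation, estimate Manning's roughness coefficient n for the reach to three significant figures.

A = z·y² = 2.7×1.16² = 3.633 m²
P = 2y√(1+z²) = 2×1.16×√(1+2.7²) = 6.680 m
R = A/P = 3.633/6.680 = 0.5439 m
n = (1/Q)·A·R^(2/3)·S^(1/2) = (1/3.85) × 3.633 × 0.6663 × 0.02608 = 0.01640

0.0164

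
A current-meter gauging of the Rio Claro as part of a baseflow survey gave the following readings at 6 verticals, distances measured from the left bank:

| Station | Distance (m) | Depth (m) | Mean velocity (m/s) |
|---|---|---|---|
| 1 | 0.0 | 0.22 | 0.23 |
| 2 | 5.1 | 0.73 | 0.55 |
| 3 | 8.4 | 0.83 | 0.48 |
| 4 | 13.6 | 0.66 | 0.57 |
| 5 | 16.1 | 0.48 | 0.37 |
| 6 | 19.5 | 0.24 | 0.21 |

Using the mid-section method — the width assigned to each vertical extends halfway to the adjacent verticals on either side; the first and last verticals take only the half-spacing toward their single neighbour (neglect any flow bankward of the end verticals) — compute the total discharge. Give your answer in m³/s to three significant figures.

w_1 = (5.1 − 0.0)/2 = 2.55 m; q_1 = 0.23 × 0.22 × 2.55 = 0.1290 m³/s
w_2 = (8.4 − 0.0)/2 = 4.2 m; q_2 = 0.55 × 0.73 × 4.2 = 1.686 m³/s
w_3 = (13.6 − 5.1)/2 = 4.25 m; q_3 = 0.48 × 0.83 × 4.25 = 1.693 m³/s
w_4 = (16.1 − 8.4)/2 = 3.85 m; q_4 = 0.57 × 0.66 × 3.85 = 1.448 m³/s
w_5 = (19.5 − 13.6)/2 = 2.95 m; q_5 = 0.37 × 0.48 × 2.95 = 0.5239 m³/s
w_6 = (19.5 − 16.1)/2 = 1.7 m; q_6 = 0.21 × 0.24 × 1.7 = 0.08568 m³/s
Q = Σ qᵢ = 5.567 m³/s

5.57 m³/s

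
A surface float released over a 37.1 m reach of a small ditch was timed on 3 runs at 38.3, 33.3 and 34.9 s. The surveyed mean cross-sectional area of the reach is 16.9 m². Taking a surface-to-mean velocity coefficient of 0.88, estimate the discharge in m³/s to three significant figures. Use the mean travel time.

15.5 m³/s

t̄ = (38.3 + 33.3 + 34.9) / 3 = 35.5 s
v_surface = L / t̄ = 37.1 / 35.5 = 1.045 m/s
v_mean = 0.88 × 1.045 = 0.9197 m/s
Q = A × v_mean = 16.9 × 0.9197 = 15.54 m³/s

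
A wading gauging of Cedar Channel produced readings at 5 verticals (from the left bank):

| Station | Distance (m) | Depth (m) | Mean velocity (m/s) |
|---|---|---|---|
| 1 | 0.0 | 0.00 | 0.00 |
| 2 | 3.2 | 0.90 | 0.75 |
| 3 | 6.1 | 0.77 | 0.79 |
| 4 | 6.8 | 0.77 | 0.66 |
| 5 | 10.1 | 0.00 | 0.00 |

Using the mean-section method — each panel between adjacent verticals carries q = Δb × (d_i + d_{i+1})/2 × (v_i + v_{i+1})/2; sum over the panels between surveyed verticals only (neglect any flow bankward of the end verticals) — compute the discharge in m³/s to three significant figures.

3.21 m³/s

Panel 1-2: Δb = 3.2 m, d̄ = (0.00+0.90)/2 = 0.45, v̄ = (0.00+0.75)/2 = 0.375 → q = 3.2×0.45×0.375 = 0.5400 m³/s
Panel 2-3: Δb = 2.9 m, d̄ = (0.90+0.77)/2 = 0.835, v̄ = (0.75+0.79)/2 = 0.77 → q = 2.9×0.835×0.77 = 1.865 m³/s
Panel 3-4: Δb = 0.7 m, d̄ = (0.77+0.77)/2 = 0.77, v̄ = (0.79+0.66)/2 = 0.725 → q = 0.7×0.77×0.725 = 0.3908 m³/s
Panel 4-5: Δb = 3.3 m, d̄ = (0.77+0.00)/2 = 0.385, v̄ = (0.66+0.00)/2 = 0.33 → q = 3.3×0.385×0.33 = 0.4193 m³/s
Q = Σ q = 3.215 m³/s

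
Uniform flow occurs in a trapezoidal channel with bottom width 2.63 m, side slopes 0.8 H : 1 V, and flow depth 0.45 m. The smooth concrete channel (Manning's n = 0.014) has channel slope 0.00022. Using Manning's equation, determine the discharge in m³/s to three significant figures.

A = (b + z·y)·y = (2.63 + 0.8×0.45)×0.45 = 1.346 m²
P = b + 2y√(1+z²) = 2.63 + 2×0.45×√(1+0.8²) = 3.783 m
R = A/P = 1.346/3.783 = 0.3557 m
Q = (1/n)·A·R^(2/3)·S^(1/2) = (1/0.014) × 1.346 × 0.3557^(2/3) × 0.00022^(1/2) = 0.7156 m³/s

0.716 m³/s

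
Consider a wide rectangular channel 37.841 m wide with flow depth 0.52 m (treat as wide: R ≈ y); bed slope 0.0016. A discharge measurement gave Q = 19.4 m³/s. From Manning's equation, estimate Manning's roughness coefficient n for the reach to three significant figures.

0.0262

A = b·y = 37.841 × 0.52 = 19.68 m²
Wide channel: R ≈ y = 0.52 m
n = (1/Q)·A·R^(2/3)·S^(1/2) = (1/19.4) × 19.68 × 0.6466 × 0.04000 = 0.02624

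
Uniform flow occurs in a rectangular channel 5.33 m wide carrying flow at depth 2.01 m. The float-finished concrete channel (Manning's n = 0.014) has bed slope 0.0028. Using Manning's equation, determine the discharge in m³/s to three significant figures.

A = b·y = 5.33 × 2.01 = 10.71 m²
P = b + 2y = 5.33 + 2×2.01 = 9.350 m
R = A/P = 10.71/9.350 = 1.146 m
Q = (1/n)·A·R^(2/3)·S^(1/2) = (1/0.014) × 10.71 × 1.146^(2/3) × 0.0028^(1/2) = 44.34 m³/s

44.3 m³/s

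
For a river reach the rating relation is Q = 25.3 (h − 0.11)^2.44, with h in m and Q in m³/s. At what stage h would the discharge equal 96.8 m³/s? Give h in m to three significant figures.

h − h₀ = (Q/C)^(1/b) = (96.8/25.3)^(1/2.44) = 1.733 m
h = 0.11 + 1.733 = 1.843 m

1.84 m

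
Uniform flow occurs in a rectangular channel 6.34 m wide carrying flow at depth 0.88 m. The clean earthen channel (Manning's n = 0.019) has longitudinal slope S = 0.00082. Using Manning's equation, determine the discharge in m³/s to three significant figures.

6.56 m³/s

A = b·y = 6.34 × 0.88 = 5.579 m²
P = b + 2y = 6.34 + 2×0.88 = 8.100 m
R = A/P = 5.579/8.100 = 0.6888 m
Q = (1/n)·A·R^(2/3)·S^(1/2) = (1/0.019) × 5.579 × 0.6888^(2/3) × 0.00082^(1/2) = 6.558 m³/s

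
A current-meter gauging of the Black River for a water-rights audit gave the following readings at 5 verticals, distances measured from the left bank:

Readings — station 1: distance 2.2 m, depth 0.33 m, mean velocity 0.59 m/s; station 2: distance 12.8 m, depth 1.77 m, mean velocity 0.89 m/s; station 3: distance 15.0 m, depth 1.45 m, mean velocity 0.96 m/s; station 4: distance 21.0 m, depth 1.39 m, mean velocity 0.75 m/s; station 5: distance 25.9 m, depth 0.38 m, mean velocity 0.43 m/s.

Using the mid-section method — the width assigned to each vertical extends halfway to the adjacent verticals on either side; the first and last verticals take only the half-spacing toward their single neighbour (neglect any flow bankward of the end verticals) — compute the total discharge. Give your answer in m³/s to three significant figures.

w_1 = (12.8 − 2.2)/2 = 5.3 m; q_1 = 0.59 × 0.33 × 5.3 = 1.032 m³/s
w_2 = (15.0 − 2.2)/2 = 6.4 m; q_2 = 0.89 × 1.77 × 6.4 = 10.08 m³/s
w_3 = (21.0 − 12.8)/2 = 4.1 m; q_3 = 0.96 × 1.45 × 4.1 = 5.707 m³/s
w_4 = (25.9 − 15.0)/2 = 5.45 m; q_4 = 0.75 × 1.39 × 5.45 = 5.682 m³/s
w_5 = (25.9 − 21.0)/2 = 2.45 m; q_5 = 0.43 × 0.38 × 2.45 = 0.4003 m³/s
Q = Σ qᵢ = 22.90 m³/s

22.9 m³/s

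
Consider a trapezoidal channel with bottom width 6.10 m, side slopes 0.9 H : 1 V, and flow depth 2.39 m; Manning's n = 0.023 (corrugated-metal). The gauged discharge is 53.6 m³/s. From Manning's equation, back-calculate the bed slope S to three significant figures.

A = (b + z·y)·y = (6.10 + 0.9×2.39)×2.39 = 19.72 m²
P = b + 2y√(1+z²) = 6.10 + 2×2.39×√(1+0.9²) = 12.53 m
R = A/P = 19.72/12.53 = 1.574 m
S = (Q·n / (1·A·R^(2/3)))² = (53.6×0.023 / (1×19.72×1.353))² = 0.002135

0.00214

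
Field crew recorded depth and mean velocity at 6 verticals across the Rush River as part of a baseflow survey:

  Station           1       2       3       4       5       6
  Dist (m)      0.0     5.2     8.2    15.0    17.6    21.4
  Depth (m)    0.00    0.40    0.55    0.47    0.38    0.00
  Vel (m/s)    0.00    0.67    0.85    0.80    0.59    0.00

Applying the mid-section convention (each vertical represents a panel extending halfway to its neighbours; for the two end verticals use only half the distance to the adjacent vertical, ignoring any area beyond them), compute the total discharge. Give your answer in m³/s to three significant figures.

5.87 m³/s

w_2 = (8.2 − 0.0)/2 = 4.1 m; q_2 = 0.67 × 0.40 × 4.1 = 1.099 m³/s
w_3 = (15.0 − 5.2)/2 = 4.9 m; q_3 = 0.85 × 0.55 × 4.9 = 2.291 m³/s
w_4 = (17.6 − 8.2)/2 = 4.7 m; q_4 = 0.80 × 0.47 × 4.7 = 1.767 m³/s
w_5 = (21.4 − 15.0)/2 = 3.2 m; q_5 = 0.59 × 0.38 × 3.2 = 0.7174 m³/s
Stations 1, 6 contribute zero (depth or velocity is 0).
Q = Σ qᵢ = 5.874 m³/s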